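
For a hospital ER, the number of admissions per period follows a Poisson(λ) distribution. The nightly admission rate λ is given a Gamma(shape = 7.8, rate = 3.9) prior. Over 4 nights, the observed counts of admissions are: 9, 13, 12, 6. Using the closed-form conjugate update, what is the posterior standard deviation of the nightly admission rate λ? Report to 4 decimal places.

With a Gamma(shape α, rate β) prior, the Poisson likelihood is conjugate: the posterior is Gamma(α + ΣXᵢ, β + n).
Sum of counts S = 40 over n = 4 nights.
Posterior: Gamma(α+S, β+n) = Gamma(7.8+40, 3.9+4) = Gamma(47.8, 7.9).
SD = √α/β = √47.8/7.9 = 0.8752.

0.8752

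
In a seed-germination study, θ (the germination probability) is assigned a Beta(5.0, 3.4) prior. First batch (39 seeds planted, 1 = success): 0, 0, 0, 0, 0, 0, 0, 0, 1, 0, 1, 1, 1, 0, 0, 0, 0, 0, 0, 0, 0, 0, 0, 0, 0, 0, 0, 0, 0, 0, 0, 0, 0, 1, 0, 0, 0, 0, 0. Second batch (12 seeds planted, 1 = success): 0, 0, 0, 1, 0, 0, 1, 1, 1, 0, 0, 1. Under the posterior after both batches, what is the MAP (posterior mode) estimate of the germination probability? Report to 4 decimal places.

0.2439

The Beta prior is conjugate to a Binomial/Bernoulli likelihood; the update adds successes to α and failures to β.
After batch 1: Beta(5.0+5, 3.4+34) = Beta(10.0, 37.4).
After batch 2: Beta(10.0+5, 37.4+7) = Beta(15.0, 44.4).
Mode of Beta(a,b) for a,b>1 is (a−1)/(a+b−2) = 14.0/57.4 = 0.2439.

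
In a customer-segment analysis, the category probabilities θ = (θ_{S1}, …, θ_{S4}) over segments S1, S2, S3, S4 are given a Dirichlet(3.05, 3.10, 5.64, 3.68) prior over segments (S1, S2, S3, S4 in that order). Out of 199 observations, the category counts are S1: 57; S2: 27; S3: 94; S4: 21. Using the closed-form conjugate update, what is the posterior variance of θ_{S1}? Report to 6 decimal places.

0.000936

The Dirichlet prior is conjugate to the Multinomial likelihood: each posterior αⱼ = prior αⱼ + observed count nⱼ.
Posterior concentration: (60.05, 30.10, 99.64, 24.68), total = 214.47.
Var[θ_j] = α_j(Σα−α_j)/((Σα)²(Σα+1)) = 60.05·154.42/(214.47²·215.47) = 0.000936.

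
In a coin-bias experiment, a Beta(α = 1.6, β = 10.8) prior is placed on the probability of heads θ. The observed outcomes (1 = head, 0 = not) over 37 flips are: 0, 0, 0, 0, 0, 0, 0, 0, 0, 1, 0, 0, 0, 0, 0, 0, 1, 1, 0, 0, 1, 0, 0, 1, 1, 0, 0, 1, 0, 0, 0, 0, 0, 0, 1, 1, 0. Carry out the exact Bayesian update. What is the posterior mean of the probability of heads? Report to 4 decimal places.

0.2146

The Beta prior is conjugate to a Binomial/Bernoulli likelihood; the update adds successes to α and failures to β.
Posterior: Beta(α+k, β+n−k) = Beta(1.6+9, 10.8+28) = Beta(10.6, 38.8).
Posterior mean = α/(α+β) = 10.6/49.4 = 0.2146.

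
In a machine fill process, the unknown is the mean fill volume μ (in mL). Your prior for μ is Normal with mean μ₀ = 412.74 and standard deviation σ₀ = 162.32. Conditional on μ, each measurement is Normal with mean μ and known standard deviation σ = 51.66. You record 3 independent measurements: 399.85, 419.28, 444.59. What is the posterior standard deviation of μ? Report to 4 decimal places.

29.3348

For Normal data with known variance σ², a Normal(μ₀, σ₀²) prior on μ is conjugate. Posterior precision = 1/σ₀² + n/σ²; posterior mean is the precision-weighted average of μ₀ and x̄.
σ₀² = 162.32² = 26347.7824, σ² = 51.66² = 2668.7556; σ² + n·σ₀² = 2668.7556 + 3·26347.7824 = 81712.1028.
Posterior precision = 1/σ₀² + n/σ² = 1/26347.7824 + 3/2668.7556 = (σ² + n·σ₀²)/(σ₀²σ²) = 81712.1028/(26347.7824·2668.7556); posterior variance σₙ² = σ₀²σ²/(σ² + n·σ₀²) = 26347.7824·2668.7556/81712.1028 = 860.530930.
Posterior SD = √σₙ² = √(26347.7824·2668.7556/81712.1028) = 29.3348.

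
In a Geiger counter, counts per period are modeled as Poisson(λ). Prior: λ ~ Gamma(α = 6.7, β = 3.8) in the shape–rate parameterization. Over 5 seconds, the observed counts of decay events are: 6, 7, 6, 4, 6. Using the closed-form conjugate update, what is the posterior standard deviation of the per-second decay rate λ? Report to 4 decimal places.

0.6790

With a Gamma(shape α, rate β) prior, the Poisson likelihood is conjugate: the posterior is Gamma(α + ΣXᵢ, β + n).
Sum of counts S = 29 over n = 5 seconds.
Posterior: Gamma(α+S, β+n) = Gamma(6.7+29, 3.8+5) = Gamma(35.7, 8.8).
SD = √α/β = √35.7/8.8 = 0.6790.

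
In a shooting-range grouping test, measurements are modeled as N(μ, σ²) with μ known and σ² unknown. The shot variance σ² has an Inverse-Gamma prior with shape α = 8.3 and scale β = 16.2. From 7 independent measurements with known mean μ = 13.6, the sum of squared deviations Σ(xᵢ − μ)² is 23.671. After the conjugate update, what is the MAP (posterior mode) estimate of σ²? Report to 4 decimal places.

With known mean μ and an Inverse-Gamma(α, β) prior on σ², the Normal likelihood is conjugate: posterior is Inv-Gamma(α + n/2, β + Σ(xᵢ−μ)²/2).
Posterior: Inv-Gamma(8.3 + 7/2, 16.2 + 23.671/2) = Inv-Gamma(11.80, 28.0355).
Mode = β/(α+1) = 28.0355/12.80 = 2.1903.

2.1903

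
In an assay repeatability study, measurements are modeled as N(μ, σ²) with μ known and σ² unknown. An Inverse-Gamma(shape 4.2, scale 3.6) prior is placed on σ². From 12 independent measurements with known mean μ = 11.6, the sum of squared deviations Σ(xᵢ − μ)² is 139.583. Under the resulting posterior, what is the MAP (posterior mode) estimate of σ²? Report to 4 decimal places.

6.5528

With known mean μ and an Inverse-Gamma(α, β) prior on σ², the Normal likelihood is conjugate: posterior is Inv-Gamma(α + n/2, β + Σ(xᵢ−μ)²/2).
Posterior: Inv-Gamma(4.2 + 12/2, 3.6 + 139.583/2) = Inv-Gamma(10.20, 73.3915).
Mode = β/(α+1) = 73.3915/11.20 = 6.5528.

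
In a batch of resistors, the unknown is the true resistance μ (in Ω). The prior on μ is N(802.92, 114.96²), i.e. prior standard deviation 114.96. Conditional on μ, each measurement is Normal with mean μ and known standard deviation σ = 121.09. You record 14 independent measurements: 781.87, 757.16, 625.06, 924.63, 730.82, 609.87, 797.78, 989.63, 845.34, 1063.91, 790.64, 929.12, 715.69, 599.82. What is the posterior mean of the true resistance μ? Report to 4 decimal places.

For Normal data with known variance σ², a Normal(μ₀, σ₀²) prior on μ is conjugate. Posterior precision = 1/σ₀² + n/σ²; posterior mean is the precision-weighted average of μ₀ and x̄.
Σxᵢ = 781.87 + 757.16 + 625.06 + 924.63 + 730.82 + 609.87 + 797.78 + 989.63 + 845.34 + 1063.91 + 790.64 + 929.12 + 715.69 + 599.82 = 11161.34, so n·x̄ = 11161.34.
σ₀² = 114.96² = 13215.8016, σ² = 121.09² = 14662.7881; σ² + n·σ₀² = 14662.7881 + 14·13215.8016 = 199684.0105.
Posterior mean = (μ₀/σ₀² + n·x̄/σ²)/(1/σ₀² + n/σ²) = (σ²·μ₀ + σ₀²·n·x̄)/(σ² + n·σ₀²) = (14662.7881·802.92 + 13215.8016·11161.34)/199684.0105 = 159279100.851396/199684.0105 = 797.6558.

797.6558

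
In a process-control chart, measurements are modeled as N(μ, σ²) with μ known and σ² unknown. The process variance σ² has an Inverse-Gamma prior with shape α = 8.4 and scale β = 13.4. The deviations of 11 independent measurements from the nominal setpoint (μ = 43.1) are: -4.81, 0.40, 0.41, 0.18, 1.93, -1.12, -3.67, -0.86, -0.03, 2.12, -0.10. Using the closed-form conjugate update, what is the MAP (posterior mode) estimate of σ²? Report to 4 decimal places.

With known mean μ and an Inverse-Gamma(α, β) prior on σ², the Normal likelihood is conjugate: posterior is Inv-Gamma(α + n/2, β + Σ(xᵢ−μ)²/2).
Σ(xᵢ−μ)² = (-4.81)² + (0.40)² + (0.41)² + (0.18)² + (1.93)² + (-1.12)² + (-3.67)² + (-0.86)² + (-0.03)² + (2.12)² + (-0.10)² = 47.1897.
Posterior: Inv-Gamma(8.4 + 11/2, 13.4 + 47.1897/2) = Inv-Gamma(13.90, 36.99485).
Mode = β/(α+1) = 36.99485/14.90 = 2.4829.

2.4829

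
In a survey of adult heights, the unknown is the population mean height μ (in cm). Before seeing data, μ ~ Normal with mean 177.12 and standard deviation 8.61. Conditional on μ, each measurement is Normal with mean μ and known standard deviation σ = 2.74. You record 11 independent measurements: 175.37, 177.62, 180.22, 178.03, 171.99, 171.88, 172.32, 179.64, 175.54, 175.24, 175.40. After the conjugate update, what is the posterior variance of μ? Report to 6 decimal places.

0.676283

For Normal data with known variance σ², a Normal(μ₀, σ₀²) prior on μ is conjugate. Posterior precision = 1/σ₀² + n/σ²; posterior mean is the precision-weighted average of μ₀ and x̄.
σ₀² = 8.61² = 74.1321, σ² = 2.74² = 7.5076; σ² + n·σ₀² = 7.5076 + 11·74.1321 = 822.9607.
Posterior precision = 1/σ₀² + n/σ² = 1/74.1321 + 11/7.5076 = (σ² + n·σ₀²)/(σ₀²σ²) = 822.9607/(74.1321·7.5076); posterior variance σₙ² = σ₀²σ²/(σ² + n·σ₀²) = 74.1321·7.5076/822.9607 = 0.676283.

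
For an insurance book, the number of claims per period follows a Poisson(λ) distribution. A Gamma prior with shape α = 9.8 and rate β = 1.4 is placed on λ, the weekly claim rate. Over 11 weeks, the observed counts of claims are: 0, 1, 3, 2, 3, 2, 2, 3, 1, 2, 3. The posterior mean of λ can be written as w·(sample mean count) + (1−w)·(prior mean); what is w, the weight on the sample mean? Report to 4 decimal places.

0.8871

With a Gamma(shape α, rate β) prior, the Poisson likelihood is conjugate: the posterior is Gamma(α + ΣXᵢ, β + n).
Posterior mean = (α₀+S)/(β₀+n) = [n/(β₀+n)]·(S/n) + [β₀/(β₀+n)]·(α₀/β₀), so only n and β₀ enter the weight.
Weight on data w = n/(β₀+n) = 11/(1.4+11) = 11/12.4 = 0.8871.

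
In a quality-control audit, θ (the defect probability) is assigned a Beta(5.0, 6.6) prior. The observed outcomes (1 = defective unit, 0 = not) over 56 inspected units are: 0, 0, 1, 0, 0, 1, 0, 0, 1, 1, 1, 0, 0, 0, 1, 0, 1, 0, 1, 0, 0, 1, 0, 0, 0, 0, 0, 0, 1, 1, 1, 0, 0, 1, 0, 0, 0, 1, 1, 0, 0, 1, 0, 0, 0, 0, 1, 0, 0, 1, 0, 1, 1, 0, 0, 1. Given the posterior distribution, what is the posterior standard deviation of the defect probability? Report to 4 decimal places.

The Beta prior is conjugate to a Binomial/Bernoulli likelihood; the update adds successes to α and failures to β.
Posterior: Beta(α+k, β+n−k) = Beta(5.0+21, 6.6+35) = Beta(26.0, 41.6).
Var = αβ/((α+β)²(α+β+1)) = 26.0·41.6/(67.6²·68.6) = 0.00345024; SD = √0.00345024 = 0.0587.

0.0587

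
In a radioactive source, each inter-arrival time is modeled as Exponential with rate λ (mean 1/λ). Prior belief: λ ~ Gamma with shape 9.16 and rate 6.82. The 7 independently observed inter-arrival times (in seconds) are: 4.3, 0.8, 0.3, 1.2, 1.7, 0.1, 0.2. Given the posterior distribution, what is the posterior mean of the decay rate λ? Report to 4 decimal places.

With a Gamma(shape α, rate β) prior on the exponential rate λ, the posterior after n observations with total T = Σxᵢ is Gamma(α+n, β+T).
Sum of observations T = 8.6 seconds; n = 7.
Posterior: Gamma(9.16+7, 6.82+8.6) = Gamma(16.16, 15.42).
Posterior mean of λ = α/β = 16.16/15.42 = 1.0480.

1.0480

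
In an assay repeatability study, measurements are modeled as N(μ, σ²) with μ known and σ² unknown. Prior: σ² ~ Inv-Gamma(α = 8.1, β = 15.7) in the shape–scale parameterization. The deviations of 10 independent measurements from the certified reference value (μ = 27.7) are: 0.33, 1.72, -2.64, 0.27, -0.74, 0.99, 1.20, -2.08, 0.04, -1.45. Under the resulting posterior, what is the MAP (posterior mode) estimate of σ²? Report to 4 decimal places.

With known mean μ and an Inverse-Gamma(α, β) prior on σ², the Normal likelihood is conjugate: posterior is Inv-Gamma(α + n/2, β + Σ(xᵢ−μ)²/2).
Σ(xᵢ−μ)² = (0.33)² + (1.72)² + (-2.64)² + (0.27)² + (-0.74)² + (0.99)² + (1.20)² + (-2.08)² + (0.04)² + (-1.45)² = 19.5080.
Posterior: Inv-Gamma(8.1 + 10/2, 15.7 + 19.5080/2) = Inv-Gamma(13.10, 25.45400).
Mode = β/(α+1) = 25.45400/14.10 = 1.8052.

1.8052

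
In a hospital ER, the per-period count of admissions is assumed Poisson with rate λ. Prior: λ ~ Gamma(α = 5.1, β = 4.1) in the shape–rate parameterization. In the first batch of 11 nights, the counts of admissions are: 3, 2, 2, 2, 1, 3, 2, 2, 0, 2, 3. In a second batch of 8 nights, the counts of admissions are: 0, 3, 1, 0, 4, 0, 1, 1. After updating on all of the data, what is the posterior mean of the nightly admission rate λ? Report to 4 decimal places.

1.6061

With a Gamma(shape α, rate β) prior, the Poisson likelihood is conjugate: the posterior is Gamma(α + ΣXᵢ, β + n).
Batch 1: sum of counts S = 22 over n = 11 nights.
After batch 1: Gamma(α+S, β+n) = Gamma(5.1+22, 4.1+11) = Gamma(27.1, 15.1).
Batch 2: sum of counts S = 10 over n = 8 nights.
After batch 2: Gamma(α+S, β+n) = Gamma(27.1+10, 15.1+8) = Gamma(37.1, 23.1).
Posterior mean = α/β = 37.1/23.1 = 1.6061.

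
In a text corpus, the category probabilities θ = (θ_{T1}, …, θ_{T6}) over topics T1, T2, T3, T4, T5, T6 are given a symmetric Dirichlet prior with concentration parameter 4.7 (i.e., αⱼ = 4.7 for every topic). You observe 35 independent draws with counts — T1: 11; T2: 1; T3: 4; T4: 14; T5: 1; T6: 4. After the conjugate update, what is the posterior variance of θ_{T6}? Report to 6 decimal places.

The Dirichlet prior is conjugate to the Multinomial likelihood: each posterior αⱼ = prior αⱼ + observed count nⱼ.
Posterior concentration: (15.7, 5.7, 8.7, 18.7, 5.7, 8.7), total = 63.2.
Var[θ_j] = α_j(Σα−α_j)/((Σα)²(Σα+1)) = 8.7·54.5/(63.2²·64.2) = 0.001849.

0.001849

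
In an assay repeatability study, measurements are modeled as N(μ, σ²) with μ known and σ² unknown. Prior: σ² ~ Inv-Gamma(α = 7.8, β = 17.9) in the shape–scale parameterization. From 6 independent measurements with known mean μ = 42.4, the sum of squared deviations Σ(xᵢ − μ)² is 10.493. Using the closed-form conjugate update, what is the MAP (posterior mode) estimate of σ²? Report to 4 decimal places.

With known mean μ and an Inverse-Gamma(α, β) prior on σ², the Normal likelihood is conjugate: posterior is Inv-Gamma(α + n/2, β + Σ(xᵢ−μ)²/2).
Posterior: Inv-Gamma(7.8 + 6/2, 17.9 + 10.493/2) = Inv-Gamma(10.80, 23.1465).
Mode = β/(α+1) = 23.1465/11.80 = 1.9616.

1.9616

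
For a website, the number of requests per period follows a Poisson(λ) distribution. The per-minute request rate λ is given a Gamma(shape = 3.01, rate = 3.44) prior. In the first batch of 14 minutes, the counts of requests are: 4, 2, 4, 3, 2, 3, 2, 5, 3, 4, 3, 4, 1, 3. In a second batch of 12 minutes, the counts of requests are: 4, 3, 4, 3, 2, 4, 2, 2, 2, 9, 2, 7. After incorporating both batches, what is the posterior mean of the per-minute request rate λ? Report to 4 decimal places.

With a Gamma(shape α, rate β) prior, the Poisson likelihood is conjugate: the posterior is Gamma(α + ΣXᵢ, β + n).
Batch 1: sum of counts S = 43 over n = 14 minutes.
After batch 1: Gamma(α+S, β+n) = Gamma(3.01+43, 3.44+14) = Gamma(46.01, 17.44).
Batch 2: sum of counts S = 44 over n = 12 minutes.
After batch 2: Gamma(α+S, β+n) = Gamma(46.01+44, 17.44+12) = Gamma(90.01, 29.44).
Posterior mean = α/β = 90.01/29.44 = 3.0574.

3.0574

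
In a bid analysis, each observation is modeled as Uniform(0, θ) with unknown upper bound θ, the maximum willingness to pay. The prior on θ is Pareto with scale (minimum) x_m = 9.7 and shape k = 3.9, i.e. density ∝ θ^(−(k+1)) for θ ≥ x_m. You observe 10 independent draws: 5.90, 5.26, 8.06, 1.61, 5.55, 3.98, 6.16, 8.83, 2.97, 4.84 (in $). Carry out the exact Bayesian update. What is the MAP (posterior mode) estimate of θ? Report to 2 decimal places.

9.70

A Pareto(scale x_m, shape k) prior on the upper bound θ of Uniform(0, θ) is conjugate: posterior is Pareto(max(x_m, max xᵢ), k + n).
Sample maximum = 8.83; prior scale x_m = 9.7 → posterior scale = max = 9.70.
Posterior shape = 3.9 + 10 = 13.9.
The Pareto density is decreasing on [x_m, ∞), so the mode is x_m = 9.70.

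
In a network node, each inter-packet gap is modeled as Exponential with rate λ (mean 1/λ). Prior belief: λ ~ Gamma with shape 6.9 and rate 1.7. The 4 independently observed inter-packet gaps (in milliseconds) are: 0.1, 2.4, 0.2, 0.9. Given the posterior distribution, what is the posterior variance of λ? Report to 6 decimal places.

0.388038

With a Gamma(shape α, rate β) prior on the exponential rate λ, the posterior after n observations with total T = Σxᵢ is Gamma(α+n, β+T).
Sum of observations T = 3.6 milliseconds; n = 4.
Posterior: Gamma(6.9+4, 1.7+3.6) = Gamma(10.9, 5.3).
Var = α/β² = 0.388038.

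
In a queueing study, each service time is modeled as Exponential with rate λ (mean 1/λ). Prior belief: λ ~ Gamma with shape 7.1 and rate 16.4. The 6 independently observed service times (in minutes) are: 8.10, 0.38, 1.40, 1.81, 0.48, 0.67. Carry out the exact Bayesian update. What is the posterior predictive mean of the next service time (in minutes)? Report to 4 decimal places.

With a Gamma(shape α, rate β) prior on the exponential rate λ, the posterior after n observations with total T = Σxᵢ is Gamma(α+n, β+T).
Sum of observations T = 12.84 minutes; n = 6.
Posterior: Gamma(7.1+6, 16.4+12.84) = Gamma(13.1, 29.24).
The predictive distribution for the next observation is Lomax; its mean is β/(α−1) = 29.24/12.1 = 2.4165.

2.4165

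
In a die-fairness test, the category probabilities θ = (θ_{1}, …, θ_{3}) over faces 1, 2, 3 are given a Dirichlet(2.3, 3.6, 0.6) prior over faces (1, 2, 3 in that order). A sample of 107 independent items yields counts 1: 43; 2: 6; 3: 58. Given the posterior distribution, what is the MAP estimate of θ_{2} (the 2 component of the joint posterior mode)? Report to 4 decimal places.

0.0778

The Dirichlet prior is conjugate to the Multinomial likelihood: each posterior αⱼ = prior αⱼ + observed count nⱼ.
Posterior concentration: (45.3, 9.6, 58.6), total = 113.5.
Joint mode component: (α_{2}−1)/(Σα−K) = 8.6/110.5 = 0.0778.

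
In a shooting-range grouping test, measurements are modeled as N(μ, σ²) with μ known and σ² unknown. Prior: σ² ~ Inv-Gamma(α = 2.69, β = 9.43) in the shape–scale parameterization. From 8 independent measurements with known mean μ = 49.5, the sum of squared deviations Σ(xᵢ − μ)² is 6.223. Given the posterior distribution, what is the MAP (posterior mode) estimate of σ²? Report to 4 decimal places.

1.6309

With known mean μ and an Inverse-Gamma(α, β) prior on σ², the Normal likelihood is conjugate: posterior is Inv-Gamma(α + n/2, β + Σ(xᵢ−μ)²/2).
Posterior: Inv-Gamma(2.69 + 8/2, 9.43 + 6.223/2) = Inv-Gamma(6.69, 12.5415).
Mode = β/(α+1) = 12.5415/7.69 = 1.6309.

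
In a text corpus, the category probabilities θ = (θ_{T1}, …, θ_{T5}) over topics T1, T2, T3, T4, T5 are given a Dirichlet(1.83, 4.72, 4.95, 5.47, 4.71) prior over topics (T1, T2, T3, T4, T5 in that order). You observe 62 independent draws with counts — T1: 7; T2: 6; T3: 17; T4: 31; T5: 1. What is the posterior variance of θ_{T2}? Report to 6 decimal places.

0.001319

The Dirichlet prior is conjugate to the Multinomial likelihood: each posterior αⱼ = prior αⱼ + observed count nⱼ.
Posterior concentration: (8.83, 10.72, 21.95, 36.47, 5.71), total = 83.68.
Var[θ_j] = α_j(Σα−α_j)/((Σα)²(Σα+1)) = 10.72·72.96/(83.68²·84.68) = 0.001319.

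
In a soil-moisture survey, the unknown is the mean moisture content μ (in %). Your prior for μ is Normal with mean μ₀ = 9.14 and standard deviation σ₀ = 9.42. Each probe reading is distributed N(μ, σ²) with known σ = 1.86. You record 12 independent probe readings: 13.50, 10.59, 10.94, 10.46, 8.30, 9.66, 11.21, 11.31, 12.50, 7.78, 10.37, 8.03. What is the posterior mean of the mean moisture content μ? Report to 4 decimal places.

For Normal data with known variance σ², a Normal(μ₀, σ₀²) prior on μ is conjugate. Posterior precision = 1/σ₀² + n/σ²; posterior mean is the precision-weighted average of μ₀ and x̄.
Σxᵢ = 13.50 + 10.59 + 10.94 + 10.46 + 8.30 + 9.66 + 11.21 + 11.31 + 12.50 + 7.78 + 10.37 + 8.03 = 124.65, so n·x̄ = 124.65.
σ₀² = 9.42² = 88.7364, σ² = 1.86² = 3.4596; σ² + n·σ₀² = 3.4596 + 12·88.7364 = 1068.2964.
Posterior mean = (μ₀/σ₀² + n·x̄/σ²)/(1/σ₀² + n/σ²) = (σ²·μ₀ + σ₀²·n·x̄)/(σ² + n·σ₀²) = (3.4596·9.14 + 88.7364·124.65)/1068.2964 = 11092.613004/1068.2964 = 10.3835.

10.3835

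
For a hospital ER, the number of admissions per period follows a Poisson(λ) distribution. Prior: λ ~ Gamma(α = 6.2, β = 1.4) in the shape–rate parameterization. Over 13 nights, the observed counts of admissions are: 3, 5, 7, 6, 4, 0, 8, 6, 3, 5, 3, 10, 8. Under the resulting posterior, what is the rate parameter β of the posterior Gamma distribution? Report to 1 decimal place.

14.4

With a Gamma(shape α, rate β) prior, the Poisson likelihood is conjugate: the posterior is Gamma(α + ΣXᵢ, β + n).
Sum of counts S = 68 over n = 13 nights.
Posterior: Gamma(α+S, β+n) = Gamma(6.2+68, 1.4+13) = Gamma(74.2, 14.4).
Posterior β = 14.4.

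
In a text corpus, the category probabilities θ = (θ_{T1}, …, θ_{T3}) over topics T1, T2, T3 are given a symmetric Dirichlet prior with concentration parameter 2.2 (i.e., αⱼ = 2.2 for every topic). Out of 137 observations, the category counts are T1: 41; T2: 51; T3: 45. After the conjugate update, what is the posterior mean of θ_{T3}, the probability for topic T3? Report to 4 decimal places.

The Dirichlet prior is conjugate to the Multinomial likelihood: each posterior αⱼ = prior αⱼ + observed count nⱼ.
Posterior concentration: (43.2, 53.2, 47.2), total = 143.6.
E[θ_{T3}|data] = α_{T3}/Σα = 47.2/143.6 = 0.3287.

0.3287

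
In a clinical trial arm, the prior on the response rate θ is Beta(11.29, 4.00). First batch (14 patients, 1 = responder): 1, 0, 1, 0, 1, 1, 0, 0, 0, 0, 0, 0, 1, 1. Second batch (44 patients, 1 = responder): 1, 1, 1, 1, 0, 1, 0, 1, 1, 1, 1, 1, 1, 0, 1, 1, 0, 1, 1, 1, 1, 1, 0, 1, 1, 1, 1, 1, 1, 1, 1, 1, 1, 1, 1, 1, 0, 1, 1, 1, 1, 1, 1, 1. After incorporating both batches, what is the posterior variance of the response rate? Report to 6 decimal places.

0.002494

The Beta prior is conjugate to a Binomial/Bernoulli likelihood; the update adds successes to α and failures to β.
After batch 1: Beta(11.29+6, 4.00+8) = Beta(17.29, 12.00).
After batch 2: Beta(17.29+38, 12.00+6) = Beta(55.29, 18.00).
Var = αβ/((α+β)²(α+β+1)) = 55.29·18.00/(73.29²·74.29) = 0.002494.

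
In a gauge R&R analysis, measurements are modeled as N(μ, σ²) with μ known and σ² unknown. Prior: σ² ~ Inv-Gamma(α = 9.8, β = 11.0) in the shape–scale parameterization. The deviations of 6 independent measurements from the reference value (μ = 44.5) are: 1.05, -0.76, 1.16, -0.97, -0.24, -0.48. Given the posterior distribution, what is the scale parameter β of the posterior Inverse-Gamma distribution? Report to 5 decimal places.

With known mean μ and an Inverse-Gamma(α, β) prior on σ², the Normal likelihood is conjugate: posterior is Inv-Gamma(α + n/2, β + Σ(xᵢ−μ)²/2).
Σ(xᵢ−μ)² = (1.05)² + (-0.76)² + (1.16)² + (-0.97)² + (-0.24)² + (-0.48)² = 4.2546.
Posterior: Inv-Gamma(9.8 + 6/2, 11.0 + 4.2546/2) = Inv-Gamma(12.80, 13.12730).
Posterior β = 13.12730.

13.12730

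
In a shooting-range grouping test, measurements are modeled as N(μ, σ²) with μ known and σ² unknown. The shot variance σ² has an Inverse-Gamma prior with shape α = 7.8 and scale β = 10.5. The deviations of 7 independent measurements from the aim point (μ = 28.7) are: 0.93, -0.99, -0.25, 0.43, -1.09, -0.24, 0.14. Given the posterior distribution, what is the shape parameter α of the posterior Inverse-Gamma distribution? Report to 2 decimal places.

With known mean μ and an Inverse-Gamma(α, β) prior on σ², the Normal likelihood is conjugate: posterior is Inv-Gamma(α + n/2, β + Σ(xᵢ−μ)²/2).
Σ(xᵢ−μ)² = (0.93)² + (-0.99)² + (-0.25)² + (0.43)² + (-1.09)² + (-0.24)² + (0.14)² = 3.3577.
Posterior: Inv-Gamma(7.8 + 7/2, 10.5 + 3.3577/2) = Inv-Gamma(11.30, 12.17885).
Posterior α = 11.30.

11.30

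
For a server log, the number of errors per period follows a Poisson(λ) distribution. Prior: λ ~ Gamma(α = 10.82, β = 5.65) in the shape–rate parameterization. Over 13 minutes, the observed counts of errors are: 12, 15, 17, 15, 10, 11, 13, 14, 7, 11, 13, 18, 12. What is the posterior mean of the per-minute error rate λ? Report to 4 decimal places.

9.5882

With a Gamma(shape α, rate β) prior, the Poisson likelihood is conjugate: the posterior is Gamma(α + ΣXᵢ, β + n).
Sum of counts S = 168 over n = 13 minutes.
Posterior: Gamma(α+S, β+n) = Gamma(10.82+168, 5.65+13) = Gamma(178.82, 18.65).
Posterior mean = α/β = 178.82/18.65 = 9.5882.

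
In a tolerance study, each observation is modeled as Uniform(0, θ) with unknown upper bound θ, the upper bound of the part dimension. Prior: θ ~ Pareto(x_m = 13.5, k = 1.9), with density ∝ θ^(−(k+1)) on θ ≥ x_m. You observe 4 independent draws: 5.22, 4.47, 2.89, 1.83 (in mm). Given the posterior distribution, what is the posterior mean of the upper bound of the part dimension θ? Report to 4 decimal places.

16.2551

A Pareto(scale x_m, shape k) prior on the upper bound θ of Uniform(0, θ) is conjugate: posterior is Pareto(max(x_m, max xᵢ), k + n).
Sample maximum = 5.22; prior scale x_m = 13.5 → posterior scale = max = 13.50.
Posterior shape = 1.9 + 4 = 5.9.
E[θ|data] = k·x_m/(k−1) = 5.9·13.50/4.9 = 16.2551.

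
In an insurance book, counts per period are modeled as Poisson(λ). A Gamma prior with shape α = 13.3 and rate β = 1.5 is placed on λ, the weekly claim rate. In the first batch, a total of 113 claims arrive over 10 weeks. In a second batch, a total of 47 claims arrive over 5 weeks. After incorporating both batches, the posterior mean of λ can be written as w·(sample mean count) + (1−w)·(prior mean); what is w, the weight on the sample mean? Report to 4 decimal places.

0.9091

With a Gamma(shape α, rate β) prior, the Poisson likelihood is conjugate: the posterior is Gamma(α + ΣXᵢ, β + n).
Total number of weeks: n = 10 + 5 = 15.
Posterior mean = (α₀+S)/(β₀+n) = [n/(β₀+n)]·(S/n) + [β₀/(β₀+n)]·(α₀/β₀), so only n and β₀ enter the weight.
Weight on data w = n/(β₀+n) = 15/(1.5+15) = 15/16.5 = 0.9091.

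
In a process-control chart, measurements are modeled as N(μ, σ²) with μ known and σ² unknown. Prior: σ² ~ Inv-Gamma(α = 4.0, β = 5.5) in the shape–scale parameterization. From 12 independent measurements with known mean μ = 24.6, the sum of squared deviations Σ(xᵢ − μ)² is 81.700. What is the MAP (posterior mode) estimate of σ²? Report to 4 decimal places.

With known mean μ and an Inverse-Gamma(α, β) prior on σ², the Normal likelihood is conjugate: posterior is Inv-Gamma(α + n/2, β + Σ(xᵢ−μ)²/2).
Posterior: Inv-Gamma(4.0 + 12/2, 5.5 + 81.700/2) = Inv-Gamma(10.00, 46.3500).
Mode = β/(α+1) = 46.3500/11.00 = 4.2136.

4.2136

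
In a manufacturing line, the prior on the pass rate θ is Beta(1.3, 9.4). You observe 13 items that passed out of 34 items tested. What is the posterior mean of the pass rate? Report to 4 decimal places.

0.3199

The Beta prior is conjugate to a Binomial/Bernoulli likelihood; the update adds successes to α and failures to β.
Posterior: Beta(α+k, β+n−k) = Beta(1.3+13, 9.4+21) = Beta(14.3, 30.4).
Posterior mean = α/(α+β) = 14.3/44.7 = 0.3199.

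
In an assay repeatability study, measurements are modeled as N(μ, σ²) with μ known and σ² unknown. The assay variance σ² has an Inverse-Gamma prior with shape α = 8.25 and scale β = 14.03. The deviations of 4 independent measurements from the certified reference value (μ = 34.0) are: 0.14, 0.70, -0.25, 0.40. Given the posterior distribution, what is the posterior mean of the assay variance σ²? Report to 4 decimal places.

1.5563

With known mean μ and an Inverse-Gamma(α, β) prior on σ², the Normal likelihood is conjugate: posterior is Inv-Gamma(α + n/2, β + Σ(xᵢ−μ)²/2).
Σ(xᵢ−μ)² = (0.14)² + (0.70)² + (-0.25)² + (0.40)² = 0.7321.
Posterior: Inv-Gamma(8.25 + 4/2, 14.03 + 0.7321/2) = Inv-Gamma(10.25, 14.39605).
E[σ²|data] = β/(α−1) = 14.39605/9.25 = 1.5563.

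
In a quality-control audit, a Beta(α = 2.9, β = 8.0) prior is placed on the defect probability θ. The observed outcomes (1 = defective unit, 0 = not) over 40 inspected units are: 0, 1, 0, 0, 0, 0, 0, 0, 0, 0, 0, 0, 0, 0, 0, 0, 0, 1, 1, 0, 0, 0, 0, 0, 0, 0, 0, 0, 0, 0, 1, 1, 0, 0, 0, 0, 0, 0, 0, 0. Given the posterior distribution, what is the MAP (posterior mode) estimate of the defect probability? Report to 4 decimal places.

0.1411

The Beta prior is conjugate to a Binomial/Bernoulli likelihood; the update adds successes to α and failures to β.
Posterior: Beta(α+k, β+n−k) = Beta(2.9+5, 8.0+35) = Beta(7.9, 43.0).
Mode of Beta(a,b) for a,b>1 is (a−1)/(a+b−2) = 6.9/48.9 = 0.1411.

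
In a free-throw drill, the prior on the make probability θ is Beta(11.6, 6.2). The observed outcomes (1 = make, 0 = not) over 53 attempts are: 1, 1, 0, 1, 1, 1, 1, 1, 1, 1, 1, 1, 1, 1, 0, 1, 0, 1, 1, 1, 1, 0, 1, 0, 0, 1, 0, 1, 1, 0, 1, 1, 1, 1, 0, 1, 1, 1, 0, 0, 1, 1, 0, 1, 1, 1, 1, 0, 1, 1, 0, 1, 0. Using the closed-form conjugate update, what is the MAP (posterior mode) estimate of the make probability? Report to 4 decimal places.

The Beta prior is conjugate to a Binomial/Bernoulli likelihood; the update adds successes to α and failures to β.
Posterior: Beta(α+k, β+n−k) = Beta(11.6+38, 6.2+15) = Beta(49.6, 21.2).
Mode of Beta(a,b) for a,b>1 is (a−1)/(a+b−2) = 48.6/68.8 = 0.7064.

0.7064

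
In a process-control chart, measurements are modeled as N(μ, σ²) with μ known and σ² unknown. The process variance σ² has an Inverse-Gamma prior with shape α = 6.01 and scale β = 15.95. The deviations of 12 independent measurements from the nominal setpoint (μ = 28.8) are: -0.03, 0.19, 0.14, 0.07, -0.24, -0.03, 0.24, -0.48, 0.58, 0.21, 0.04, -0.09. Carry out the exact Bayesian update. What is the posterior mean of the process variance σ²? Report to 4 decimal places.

1.4849

With known mean μ and an Inverse-Gamma(α, β) prior on σ², the Normal likelihood is conjugate: posterior is Inv-Gamma(α + n/2, β + Σ(xᵢ−μ)²/2).
Σ(xᵢ−μ)² = (-0.03)² + (0.19)² + (0.14)² + (0.07)² + (-0.24)² + (-0.03)² + (0.24)² + (-0.48)² + (0.58)² + (0.21)² + (0.04)² + (-0.09)² = 0.7982.
Posterior: Inv-Gamma(6.01 + 12/2, 15.95 + 0.7982/2) = Inv-Gamma(12.01, 16.34910).
E[σ²|data] = β/(α−1) = 16.34910/11.01 = 1.4849.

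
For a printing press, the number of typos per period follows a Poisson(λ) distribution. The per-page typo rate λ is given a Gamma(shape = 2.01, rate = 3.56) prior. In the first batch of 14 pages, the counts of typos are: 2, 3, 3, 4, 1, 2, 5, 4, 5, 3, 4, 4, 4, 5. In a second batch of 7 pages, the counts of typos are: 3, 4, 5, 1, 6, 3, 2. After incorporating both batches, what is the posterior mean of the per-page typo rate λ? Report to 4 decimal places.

With a Gamma(shape α, rate β) prior, the Poisson likelihood is conjugate: the posterior is Gamma(α + ΣXᵢ, β + n).
Batch 1: sum of counts S = 49 over n = 14 pages.
After batch 1: Gamma(α+S, β+n) = Gamma(2.01+49, 3.56+14) = Gamma(51.01, 17.56).
Batch 2: sum of counts S = 24 over n = 7 pages.
After batch 2: Gamma(α+S, β+n) = Gamma(51.01+24, 17.56+7) = Gamma(75.01, 24.56).
Posterior mean = α/β = 75.01/24.56 = 3.0542.

3.0542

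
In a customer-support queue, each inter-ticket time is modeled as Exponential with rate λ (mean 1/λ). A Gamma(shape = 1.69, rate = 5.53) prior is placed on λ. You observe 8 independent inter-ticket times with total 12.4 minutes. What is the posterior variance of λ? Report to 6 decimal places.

0.030141

With a Gamma(shape α, rate β) prior on the exponential rate λ, the posterior after n observations with total T = Σxᵢ is Gamma(α+n, β+T).
Posterior: Gamma(1.69+8, 5.53+12.4) = Gamma(9.69, 17.93).
Var = α/β² = 0.030141.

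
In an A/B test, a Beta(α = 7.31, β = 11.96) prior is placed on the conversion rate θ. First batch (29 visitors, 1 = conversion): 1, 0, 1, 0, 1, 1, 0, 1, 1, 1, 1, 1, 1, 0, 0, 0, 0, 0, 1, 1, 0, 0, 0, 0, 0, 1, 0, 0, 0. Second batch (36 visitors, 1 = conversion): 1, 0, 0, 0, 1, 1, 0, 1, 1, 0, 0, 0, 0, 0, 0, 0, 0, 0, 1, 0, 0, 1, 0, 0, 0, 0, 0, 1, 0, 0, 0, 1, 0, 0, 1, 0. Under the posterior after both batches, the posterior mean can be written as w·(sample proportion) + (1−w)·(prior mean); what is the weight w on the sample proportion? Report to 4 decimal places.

The Beta prior is conjugate to a Binomial/Bernoulli likelihood; the update adds successes to α and failures to β.
Total number of visitors: n = 29 + 36 = 65.
Posterior mean = (α₀+k)/(α₀+β₀+n) = [n/(α₀+β₀+n)]·(k/n) + [(α₀+β₀)/(α₀+β₀+n)]·α₀/(α₀+β₀), so only n and the prior enter the weight.
The weight on the data is w = n/(α₀+β₀+n) = 65/(7.31+11.96+65) = 65/84.27 = 0.7713.

0.7713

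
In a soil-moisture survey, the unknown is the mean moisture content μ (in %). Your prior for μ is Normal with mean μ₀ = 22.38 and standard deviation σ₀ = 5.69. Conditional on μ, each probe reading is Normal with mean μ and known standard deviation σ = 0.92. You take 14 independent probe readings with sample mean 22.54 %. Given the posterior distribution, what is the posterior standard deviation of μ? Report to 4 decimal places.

For Normal data with known variance σ², a Normal(μ₀, σ₀²) prior on μ is conjugate. Posterior precision = 1/σ₀² + n/σ²; posterior mean is the precision-weighted average of μ₀ and x̄.
σ₀² = 5.69² = 32.3761, σ² = 0.92² = 0.8464; σ² + n·σ₀² = 0.8464 + 14·32.3761 = 454.1118.
Posterior precision = 1/σ₀² + n/σ² = 1/32.3761 + 14/0.8464 = (σ² + n·σ₀²)/(σ₀²σ²) = 454.1118/(32.3761·0.8464); posterior variance σₙ² = σ₀²σ²/(σ² + n·σ₀²) = 32.3761·0.8464/454.1118 = 0.060344.
Posterior SD = √σₙ² = √(32.3761·0.8464/454.1118) = 0.2457.

0.2457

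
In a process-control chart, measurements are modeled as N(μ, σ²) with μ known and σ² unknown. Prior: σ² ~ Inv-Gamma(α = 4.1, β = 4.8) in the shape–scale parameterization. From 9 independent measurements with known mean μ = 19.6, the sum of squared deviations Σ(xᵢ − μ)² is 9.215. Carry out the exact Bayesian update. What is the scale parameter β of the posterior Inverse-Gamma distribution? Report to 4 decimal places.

With known mean μ and an Inverse-Gamma(α, β) prior on σ², the Normal likelihood is conjugate: posterior is Inv-Gamma(α + n/2, β + Σ(xᵢ−μ)²/2).
Posterior: Inv-Gamma(4.1 + 9/2, 4.8 + 9.215/2) = Inv-Gamma(8.60, 9.4075).
Posterior β = 9.4075.

9.4075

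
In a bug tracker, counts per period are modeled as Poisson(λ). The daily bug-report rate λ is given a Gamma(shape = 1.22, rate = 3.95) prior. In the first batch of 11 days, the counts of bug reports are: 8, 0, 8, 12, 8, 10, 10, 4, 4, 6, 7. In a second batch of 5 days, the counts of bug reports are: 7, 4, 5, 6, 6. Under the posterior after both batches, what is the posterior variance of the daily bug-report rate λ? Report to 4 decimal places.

0.2669

With a Gamma(shape α, rate β) prior, the Poisson likelihood is conjugate: the posterior is Gamma(α + ΣXᵢ, β + n).
Batch 1: sum of counts S = 77 over n = 11 days.
After batch 1: Gamma(α+S, β+n) = Gamma(1.22+77, 3.95+11) = Gamma(78.22, 14.95).
Batch 2: sum of counts S = 28 over n = 5 days.
After batch 2: Gamma(α+S, β+n) = Gamma(78.22+28, 14.95+5) = Gamma(106.22, 19.95).
Var = α/β² = 106.22/19.95² = 0.2669.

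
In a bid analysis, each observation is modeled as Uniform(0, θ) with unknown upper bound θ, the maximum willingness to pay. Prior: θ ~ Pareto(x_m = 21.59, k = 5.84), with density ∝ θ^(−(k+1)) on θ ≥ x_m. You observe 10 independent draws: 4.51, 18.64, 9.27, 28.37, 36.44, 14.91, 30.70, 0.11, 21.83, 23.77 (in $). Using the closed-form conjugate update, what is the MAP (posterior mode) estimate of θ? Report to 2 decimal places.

36.44

A Pareto(scale x_m, shape k) prior on the upper bound θ of Uniform(0, θ) is conjugate: posterior is Pareto(max(x_m, max xᵢ), k + n).
Sample maximum = 36.44; prior scale x_m = 21.59 → posterior scale = max = 36.44.
Posterior shape = 5.84 + 10 = 15.84.
The Pareto density is decreasing on [x_m, ∞), so the mode is x_m = 36.44.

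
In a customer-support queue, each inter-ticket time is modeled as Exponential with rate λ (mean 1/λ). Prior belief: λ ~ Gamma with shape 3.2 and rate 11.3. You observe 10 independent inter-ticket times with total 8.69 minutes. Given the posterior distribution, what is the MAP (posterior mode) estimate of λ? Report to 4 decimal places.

With a Gamma(shape α, rate β) prior on the exponential rate λ, the posterior after n observations with total T = Σxᵢ is Gamma(α+n, β+T).
Posterior: Gamma(3.2+10, 11.3+8.69) = Gamma(13.2, 19.99).
Mode = (α−1)/β = 0.6103.

0.6103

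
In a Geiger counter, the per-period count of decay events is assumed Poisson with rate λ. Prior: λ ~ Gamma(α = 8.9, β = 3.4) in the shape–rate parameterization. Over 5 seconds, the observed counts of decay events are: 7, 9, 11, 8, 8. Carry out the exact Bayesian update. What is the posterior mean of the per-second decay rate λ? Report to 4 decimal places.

With a Gamma(shape α, rate β) prior, the Poisson likelihood is conjugate: the posterior is Gamma(α + ΣXᵢ, β + n).
Sum of counts S = 43 over n = 5 seconds.
Posterior: Gamma(α+S, β+n) = Gamma(8.9+43, 3.4+5) = Gamma(51.9, 8.4).
Posterior mean = α/β = 51.9/8.4 = 6.1786.

6.1786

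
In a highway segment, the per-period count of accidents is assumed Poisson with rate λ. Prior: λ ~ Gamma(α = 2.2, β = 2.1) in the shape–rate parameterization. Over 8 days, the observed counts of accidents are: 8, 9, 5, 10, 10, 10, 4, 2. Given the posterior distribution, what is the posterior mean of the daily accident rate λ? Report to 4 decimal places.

5.9604

With a Gamma(shape α, rate β) prior, the Poisson likelihood is conjugate: the posterior is Gamma(α + ΣXᵢ, β + n).
Sum of counts S = 58 over n = 8 days.
Posterior: Gamma(α+S, β+n) = Gamma(2.2+58, 2.1+8) = Gamma(60.2, 10.1).
Posterior mean = α/β = 60.2/10.1 = 5.9604.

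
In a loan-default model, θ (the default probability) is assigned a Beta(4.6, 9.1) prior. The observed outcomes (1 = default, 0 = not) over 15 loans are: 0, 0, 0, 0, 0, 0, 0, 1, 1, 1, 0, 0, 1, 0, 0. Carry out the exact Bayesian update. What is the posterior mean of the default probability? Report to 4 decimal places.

0.2997

The Beta prior is conjugate to a Binomial/Bernoulli likelihood; the update adds successes to α and failures to β.
Posterior: Beta(α+k, β+n−k) = Beta(4.6+4, 9.1+11) = Beta(8.6, 20.1).
Posterior mean = α/(α+β) = 8.6/28.7 = 0.2997.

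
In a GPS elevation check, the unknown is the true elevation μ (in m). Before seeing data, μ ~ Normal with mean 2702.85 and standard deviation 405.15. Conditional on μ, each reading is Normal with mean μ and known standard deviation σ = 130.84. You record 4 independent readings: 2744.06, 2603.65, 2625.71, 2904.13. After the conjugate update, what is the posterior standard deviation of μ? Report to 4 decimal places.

64.5835

For Normal data with known variance σ², a Normal(μ₀, σ₀²) prior on μ is conjugate. Posterior precision = 1/σ₀² + n/σ²; posterior mean is the precision-weighted average of μ₀ and x̄.
σ₀² = 405.15² = 164146.5225, σ² = 130.84² = 17119.1056; σ² + n·σ₀² = 17119.1056 + 4·164146.5225 = 673705.1956.
Posterior precision = 1/σ₀² + n/σ² = 1/164146.5225 + 4/17119.1056 = (σ² + n·σ₀²)/(σ₀²σ²) = 673705.1956/(164146.5225·17119.1056); posterior variance σₙ² = σ₀²σ²/(σ² + n·σ₀²) = 164146.5225·17119.1056/673705.1956 = 4171.025652.
Posterior SD = √σₙ² = √(164146.5225·17119.1056/673705.1956) = 64.5835.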